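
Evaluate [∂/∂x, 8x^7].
56 x^{6}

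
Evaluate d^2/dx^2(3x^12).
396 x^{10}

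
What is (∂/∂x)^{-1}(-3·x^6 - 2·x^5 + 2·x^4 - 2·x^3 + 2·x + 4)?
- \frac{3 x^{7}}{7} - \frac{x^{6}}{3} + \frac{2 x^{5}}{5} - \frac{x^{4}}{2} + x^{2} + 4 x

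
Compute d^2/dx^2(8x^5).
160 x^{3}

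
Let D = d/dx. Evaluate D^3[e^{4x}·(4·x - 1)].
\left(256 x + 128\right) e^{4 x}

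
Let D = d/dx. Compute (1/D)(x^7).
\frac{x^{8}}{8}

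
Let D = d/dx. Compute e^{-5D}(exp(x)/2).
\frac{e^{x - 5}}{2}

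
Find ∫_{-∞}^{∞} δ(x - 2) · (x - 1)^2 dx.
1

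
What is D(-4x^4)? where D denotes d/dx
- 16 x^{3}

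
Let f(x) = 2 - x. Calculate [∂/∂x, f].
-1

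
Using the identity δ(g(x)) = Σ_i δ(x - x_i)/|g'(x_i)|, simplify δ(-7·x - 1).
\frac{\delta(x + 1/7)}{7}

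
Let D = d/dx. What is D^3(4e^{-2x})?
- 32 e^{- 2 x}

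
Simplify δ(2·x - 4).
\frac{\delta(x - 2)}{2}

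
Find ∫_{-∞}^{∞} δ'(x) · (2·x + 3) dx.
-2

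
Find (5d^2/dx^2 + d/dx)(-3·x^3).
9 x \left(- x - 10\right)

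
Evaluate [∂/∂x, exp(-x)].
- e^{- x}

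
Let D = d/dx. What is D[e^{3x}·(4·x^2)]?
4 x \left(3 x + 2\right) e^{3 x}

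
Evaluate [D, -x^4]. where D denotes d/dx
- 4 x^{3}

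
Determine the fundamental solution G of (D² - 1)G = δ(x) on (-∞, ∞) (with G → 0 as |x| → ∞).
-\frac{e^{-|x|}}{2}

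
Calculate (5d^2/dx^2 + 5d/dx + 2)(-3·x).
- 6 x - 15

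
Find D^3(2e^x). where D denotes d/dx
2 e^{x}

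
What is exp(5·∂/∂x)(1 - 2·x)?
- 2 x - 9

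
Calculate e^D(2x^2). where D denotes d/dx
2 x^{2} + 4 x + 2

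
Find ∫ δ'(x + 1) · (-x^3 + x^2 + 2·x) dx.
3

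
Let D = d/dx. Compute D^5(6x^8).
40320 x^{3}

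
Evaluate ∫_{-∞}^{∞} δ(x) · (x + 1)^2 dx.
1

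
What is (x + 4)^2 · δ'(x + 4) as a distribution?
0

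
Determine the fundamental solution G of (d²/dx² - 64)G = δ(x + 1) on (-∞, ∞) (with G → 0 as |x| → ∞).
-\frac{e^{-8|x + 1|}}{16}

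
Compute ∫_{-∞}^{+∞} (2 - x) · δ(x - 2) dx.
0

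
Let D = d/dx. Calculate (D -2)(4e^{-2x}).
- 16 e^{- 2 x}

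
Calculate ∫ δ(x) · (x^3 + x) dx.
0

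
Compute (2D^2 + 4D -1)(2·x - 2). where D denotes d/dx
10 - 2 x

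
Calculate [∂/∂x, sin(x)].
\cos{\left(x \right)}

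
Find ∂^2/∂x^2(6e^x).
6 e^{x}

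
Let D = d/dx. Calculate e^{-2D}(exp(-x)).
e^{2 - x}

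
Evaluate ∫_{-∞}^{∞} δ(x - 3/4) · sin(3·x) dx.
\sin{\left(\frac{9}{4} \right)}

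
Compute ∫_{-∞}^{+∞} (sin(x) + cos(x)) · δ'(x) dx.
-1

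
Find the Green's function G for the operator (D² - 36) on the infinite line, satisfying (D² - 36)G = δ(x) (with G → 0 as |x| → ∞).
-\frac{e^{-6|x|}}{12}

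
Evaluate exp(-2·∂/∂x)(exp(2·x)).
e^{2 x - 4}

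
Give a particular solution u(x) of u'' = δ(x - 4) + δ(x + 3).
\frac{|x - 4|}{2} + \frac{|x + 3|}{2}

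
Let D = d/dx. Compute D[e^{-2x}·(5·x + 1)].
\left(3 - 10 x\right) e^{- 2 x}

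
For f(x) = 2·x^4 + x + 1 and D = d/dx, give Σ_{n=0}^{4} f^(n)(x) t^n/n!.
2 t^{4} + 8 t^{3} x + 12 t^{2} x^{2} + t \left(8 x^{3} + 1\right) + 2 x^{4} + x + 1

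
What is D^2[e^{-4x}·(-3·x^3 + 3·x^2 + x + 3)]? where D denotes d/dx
2 \left(- 24 x^{3} + 60 x^{2} - 25 x + 23\right) e^{- 4 x}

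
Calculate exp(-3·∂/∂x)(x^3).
x^{3} - 9 x^{2} + 27 x - 27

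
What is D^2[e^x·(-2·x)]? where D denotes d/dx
2 \left(- x - 2\right) e^{x}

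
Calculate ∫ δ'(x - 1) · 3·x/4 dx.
- \frac{3}{4}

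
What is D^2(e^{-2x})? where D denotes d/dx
4 e^{- 2 x}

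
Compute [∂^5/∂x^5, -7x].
-35\frac{d^{4}}{dx^{4}}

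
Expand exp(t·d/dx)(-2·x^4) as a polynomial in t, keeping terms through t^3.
2 x \left(- 4 t^{3} - 6 t^{2} x - 4 t x^{2} - x^{3}\right)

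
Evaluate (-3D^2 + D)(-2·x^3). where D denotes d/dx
6 x \left(6 - x\right)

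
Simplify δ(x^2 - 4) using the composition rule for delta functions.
\frac{\delta(x - 2) + \delta(x + 2)}{4}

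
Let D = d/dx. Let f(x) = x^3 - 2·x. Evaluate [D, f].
3 x^{2} - 2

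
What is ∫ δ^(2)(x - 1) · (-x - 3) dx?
0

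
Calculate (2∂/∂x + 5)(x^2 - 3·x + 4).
5 x^{2} - 11 x + 14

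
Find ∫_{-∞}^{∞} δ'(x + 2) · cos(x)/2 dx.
- \frac{\sin{\left(2 \right)}}{2}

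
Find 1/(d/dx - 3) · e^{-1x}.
- \frac{e^{- x}}{4}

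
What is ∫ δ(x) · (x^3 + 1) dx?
1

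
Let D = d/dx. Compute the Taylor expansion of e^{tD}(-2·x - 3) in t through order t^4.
- 2 t - 2 x - 3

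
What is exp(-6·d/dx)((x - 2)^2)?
x^{2} - 16 x + 64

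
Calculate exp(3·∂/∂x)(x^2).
x^{2} + 6 x + 9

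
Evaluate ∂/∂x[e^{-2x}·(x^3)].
x^{2} \left(3 - 2 x\right) e^{- 2 x}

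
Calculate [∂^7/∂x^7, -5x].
-35\frac{d^{6}}{dx^{6}}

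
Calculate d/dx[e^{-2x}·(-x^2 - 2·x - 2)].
2 \left(x^{2} + x + 1\right) e^{- 2 x}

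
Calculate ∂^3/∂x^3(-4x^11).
- 3960 x^{8}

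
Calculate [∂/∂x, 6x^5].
30 x^{4}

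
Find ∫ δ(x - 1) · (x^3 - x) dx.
0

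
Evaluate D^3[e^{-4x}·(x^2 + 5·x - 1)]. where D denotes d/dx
8 \left(- 8 x^{2} - 28 x + 35\right) e^{- 4 x}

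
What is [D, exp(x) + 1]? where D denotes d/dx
e^{x}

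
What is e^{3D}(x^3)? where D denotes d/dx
x^{3} + 9 x^{2} + 27 x + 27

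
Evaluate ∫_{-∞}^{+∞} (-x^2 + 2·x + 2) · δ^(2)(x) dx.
-2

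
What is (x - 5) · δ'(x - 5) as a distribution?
-\delta(x - 5)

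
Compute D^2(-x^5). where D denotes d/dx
- 20 x^{3}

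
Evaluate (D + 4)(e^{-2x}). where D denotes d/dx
2 e^{- 2 x}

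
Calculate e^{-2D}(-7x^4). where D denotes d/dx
- 7 x^{4} + 56 x^{3} - 168 x^{2} + 224 x - 112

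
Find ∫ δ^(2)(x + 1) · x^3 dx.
-6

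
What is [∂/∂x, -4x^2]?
- 8 x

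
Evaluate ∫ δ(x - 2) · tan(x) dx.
\tan{\left(2 \right)}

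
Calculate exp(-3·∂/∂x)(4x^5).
4 x^{5} - 60 x^{4} + 360 x^{3} - 1080 x^{2} + 1620 x - 972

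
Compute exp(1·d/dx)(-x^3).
- x^{3} - 3 x^{2} - 3 x - 1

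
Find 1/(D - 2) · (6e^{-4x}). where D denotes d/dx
- e^{- 4 x}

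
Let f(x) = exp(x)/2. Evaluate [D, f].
\frac{e^{x}}{2}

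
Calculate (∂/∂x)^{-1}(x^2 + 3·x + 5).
\frac{x^{3}}{3} + \frac{3 x^{2}}{2} + 5 x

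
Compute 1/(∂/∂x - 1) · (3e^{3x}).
\frac{3 e^{3 x}}{2}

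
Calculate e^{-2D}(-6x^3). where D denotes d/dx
- 6 x^{3} + 36 x^{2} - 72 x + 48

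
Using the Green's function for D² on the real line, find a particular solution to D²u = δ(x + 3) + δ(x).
\frac{|x + 3|}{2} + \frac{|x|}{2}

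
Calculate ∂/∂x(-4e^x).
- 4 e^{x}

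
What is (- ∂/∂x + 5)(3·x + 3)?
15 x + 12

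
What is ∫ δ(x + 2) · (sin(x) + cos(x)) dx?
- \sin{\left(2 \right)} + \cos{\left(2 \right)}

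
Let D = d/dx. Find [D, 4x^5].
20 x^{4}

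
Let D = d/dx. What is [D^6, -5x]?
-30D^{5}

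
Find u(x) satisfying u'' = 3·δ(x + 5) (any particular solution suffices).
\frac{3|x + 5|}{2}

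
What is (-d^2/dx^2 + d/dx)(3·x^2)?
6 x - 6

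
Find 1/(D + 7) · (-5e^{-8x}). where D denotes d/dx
5 e^{- 8 x}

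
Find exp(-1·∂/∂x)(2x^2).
2 x^{2} - 4 x + 2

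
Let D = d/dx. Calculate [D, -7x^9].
- 63 x^{8}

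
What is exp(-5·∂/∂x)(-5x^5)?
- 5 x^{5} + 125 x^{4} - 1250 x^{3} + 6250 x^{2} - 15625 x + 15625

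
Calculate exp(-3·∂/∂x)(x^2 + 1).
x^{2} - 6 x + 10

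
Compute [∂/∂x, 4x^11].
44 x^{10}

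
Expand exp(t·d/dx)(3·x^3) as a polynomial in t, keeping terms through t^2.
3 x \left(3 t^{2} + 3 t x + x^{2}\right)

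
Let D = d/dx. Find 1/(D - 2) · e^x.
- e^{x}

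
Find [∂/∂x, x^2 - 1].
2 x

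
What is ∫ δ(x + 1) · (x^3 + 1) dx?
0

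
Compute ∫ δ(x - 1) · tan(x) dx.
\tan{\left(1 \right)}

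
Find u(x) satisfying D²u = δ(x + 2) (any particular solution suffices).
\frac{|x + 2|}{2}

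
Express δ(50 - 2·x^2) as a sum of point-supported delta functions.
\frac{\delta(x - 5) + \delta(x + 5)}{20}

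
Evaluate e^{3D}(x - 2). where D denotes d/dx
x + 1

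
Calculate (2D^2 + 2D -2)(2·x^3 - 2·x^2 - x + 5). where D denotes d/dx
- 4 x^{3} + 16 x^{2} + 18 x - 20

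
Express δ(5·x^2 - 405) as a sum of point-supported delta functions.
\frac{\delta(x - 9) + \delta(x + 9)}{90}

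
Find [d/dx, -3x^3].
- 9 x^{2}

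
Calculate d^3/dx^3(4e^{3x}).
108 e^{3 x}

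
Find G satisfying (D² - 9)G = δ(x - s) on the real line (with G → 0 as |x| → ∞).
-\frac{e^{-3|x-s|}}{6}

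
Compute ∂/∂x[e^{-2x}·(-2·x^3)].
x^{2} \left(4 x - 6\right) e^{- 2 x}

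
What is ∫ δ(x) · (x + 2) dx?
2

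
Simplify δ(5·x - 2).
\frac{\delta(x - 2/5)}{5}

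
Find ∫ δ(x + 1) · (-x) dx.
1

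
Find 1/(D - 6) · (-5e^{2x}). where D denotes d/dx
\frac{5 e^{2 x}}{4}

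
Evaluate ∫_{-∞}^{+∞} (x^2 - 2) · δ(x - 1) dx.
-1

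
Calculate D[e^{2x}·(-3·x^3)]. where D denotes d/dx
x^{2} \left(- 6 x - 9\right) e^{2 x}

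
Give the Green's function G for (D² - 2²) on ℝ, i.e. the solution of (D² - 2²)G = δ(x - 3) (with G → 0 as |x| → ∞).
-\frac{e^{-2|x - 3|}}{4}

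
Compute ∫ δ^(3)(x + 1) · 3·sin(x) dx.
3 \cos{\left(1 \right)}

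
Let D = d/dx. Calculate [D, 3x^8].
24 x^{7}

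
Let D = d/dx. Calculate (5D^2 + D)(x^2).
2 x + 10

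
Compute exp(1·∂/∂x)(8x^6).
8 x^{6} + 48 x^{5} + 120 x^{4} + 160 x^{3} + 120 x^{2} + 48 x + 8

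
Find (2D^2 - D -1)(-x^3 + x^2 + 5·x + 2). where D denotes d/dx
x^{3} + 2 x^{2} - 19 x - 3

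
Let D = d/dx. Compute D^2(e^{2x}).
4 e^{2 x}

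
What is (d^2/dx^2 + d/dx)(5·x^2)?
10 x + 10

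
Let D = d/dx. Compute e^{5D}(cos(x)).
\cos{\left(x + 5 \right)}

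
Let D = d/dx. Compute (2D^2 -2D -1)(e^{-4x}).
39 e^{- 4 x}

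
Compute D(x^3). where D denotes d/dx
3 x^{2}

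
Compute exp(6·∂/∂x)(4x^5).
4 x^{5} + 120 x^{4} + 1440 x^{3} + 8640 x^{2} + 25920 x + 31104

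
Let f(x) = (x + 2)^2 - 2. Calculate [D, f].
2 x + 4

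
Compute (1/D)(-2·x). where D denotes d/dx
- x^{2}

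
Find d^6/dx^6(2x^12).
1330560 x^{6}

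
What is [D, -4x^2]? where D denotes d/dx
- 8 x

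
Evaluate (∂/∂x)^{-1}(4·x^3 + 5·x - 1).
x^{4} + \frac{5 x^{2}}{2} - x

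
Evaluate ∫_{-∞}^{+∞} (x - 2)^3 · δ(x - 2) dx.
0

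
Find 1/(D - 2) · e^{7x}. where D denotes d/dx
\frac{e^{7 x}}{5}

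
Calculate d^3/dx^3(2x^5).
120 x^{2}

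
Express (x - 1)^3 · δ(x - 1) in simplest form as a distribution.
0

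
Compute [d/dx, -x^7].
- 7 x^{6}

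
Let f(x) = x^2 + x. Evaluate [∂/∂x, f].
2 x + 1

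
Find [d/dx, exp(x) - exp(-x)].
2 \cosh{\left(x \right)}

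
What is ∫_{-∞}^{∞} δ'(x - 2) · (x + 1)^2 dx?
-6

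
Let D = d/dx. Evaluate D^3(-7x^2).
0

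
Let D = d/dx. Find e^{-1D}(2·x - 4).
2 x - 6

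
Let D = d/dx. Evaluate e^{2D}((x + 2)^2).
x^{2} + 8 x + 16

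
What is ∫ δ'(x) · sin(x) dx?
-1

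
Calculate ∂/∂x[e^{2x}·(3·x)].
\left(6 x + 3\right) e^{2 x}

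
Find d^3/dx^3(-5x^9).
- 2520 x^{6}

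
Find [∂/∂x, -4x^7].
- 28 x^{6}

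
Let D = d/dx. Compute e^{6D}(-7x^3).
- 7 x^{3} - 126 x^{2} - 756 x - 1512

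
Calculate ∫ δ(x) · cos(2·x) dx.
1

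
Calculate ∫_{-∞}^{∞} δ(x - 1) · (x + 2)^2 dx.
9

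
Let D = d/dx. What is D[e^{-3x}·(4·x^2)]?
4 x \left(2 - 3 x\right) e^{- 3 x}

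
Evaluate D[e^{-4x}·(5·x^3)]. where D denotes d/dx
x^{2} \left(15 - 20 x\right) e^{- 4 x}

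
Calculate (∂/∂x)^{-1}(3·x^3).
\frac{3 x^{4}}{4}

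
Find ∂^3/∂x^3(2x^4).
48 x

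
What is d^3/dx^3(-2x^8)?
- 672 x^{5}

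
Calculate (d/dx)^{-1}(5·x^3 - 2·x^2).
\frac{5 x^{4}}{4} - \frac{2 x^{3}}{3}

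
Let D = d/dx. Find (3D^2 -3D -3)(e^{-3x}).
33 e^{- 3 x}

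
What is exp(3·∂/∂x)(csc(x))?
\csc{\left(x + 3 \right)}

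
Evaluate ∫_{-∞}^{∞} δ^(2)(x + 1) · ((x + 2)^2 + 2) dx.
2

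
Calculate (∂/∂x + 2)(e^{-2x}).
0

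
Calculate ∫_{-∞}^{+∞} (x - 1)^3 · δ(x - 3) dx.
8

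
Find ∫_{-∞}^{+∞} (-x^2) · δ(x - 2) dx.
-4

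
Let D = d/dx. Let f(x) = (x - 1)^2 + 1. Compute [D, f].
2 x - 2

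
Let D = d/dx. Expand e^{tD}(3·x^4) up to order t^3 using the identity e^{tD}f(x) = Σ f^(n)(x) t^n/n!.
3 x \left(4 t^{3} + 6 t^{2} x + 4 t x^{2} + x^{3}\right)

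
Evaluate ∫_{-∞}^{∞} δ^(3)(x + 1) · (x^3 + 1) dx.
-6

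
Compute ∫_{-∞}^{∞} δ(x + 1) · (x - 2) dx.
-3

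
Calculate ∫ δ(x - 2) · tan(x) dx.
\tan{\left(2 \right)}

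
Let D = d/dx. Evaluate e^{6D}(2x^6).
2 x^{6} + 72 x^{5} + 1080 x^{4} + 8640 x^{3} + 38880 x^{2} + 93312 x + 93312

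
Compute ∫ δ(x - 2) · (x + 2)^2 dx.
16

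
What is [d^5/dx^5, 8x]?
40\frac{d^{4}}{dx^{4}}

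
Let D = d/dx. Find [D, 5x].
5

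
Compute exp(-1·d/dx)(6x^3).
6 x^{3} - 18 x^{2} + 18 x - 6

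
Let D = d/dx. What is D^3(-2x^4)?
- 48 x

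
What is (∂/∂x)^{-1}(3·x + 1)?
\frac{3 x^{2}}{2} + x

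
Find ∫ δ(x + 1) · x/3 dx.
- \frac{1}{3}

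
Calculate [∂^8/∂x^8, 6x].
48\frac{d^{7}}{dx^{7}}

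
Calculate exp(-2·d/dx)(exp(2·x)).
e^{2 x - 4}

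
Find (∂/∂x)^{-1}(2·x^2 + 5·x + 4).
\frac{2 x^{3}}{3} + \frac{5 x^{2}}{2} + 4 x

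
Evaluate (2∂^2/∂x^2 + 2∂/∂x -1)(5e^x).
15 e^{x}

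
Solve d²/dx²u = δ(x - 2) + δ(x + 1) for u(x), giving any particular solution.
\frac{|x - 2|}{2} + \frac{|x + 1|}{2}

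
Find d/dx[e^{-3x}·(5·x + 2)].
\left(- 15 x - 1\right) e^{- 3 x}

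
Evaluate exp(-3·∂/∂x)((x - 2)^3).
x^{3} - 15 x^{2} + 75 x - 125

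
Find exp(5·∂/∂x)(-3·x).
- 3 x - 15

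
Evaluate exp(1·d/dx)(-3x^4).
- 3 x^{4} - 12 x^{3} - 18 x^{2} - 12 x - 3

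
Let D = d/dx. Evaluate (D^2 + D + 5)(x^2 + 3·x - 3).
5 x^{2} + 17 x - 10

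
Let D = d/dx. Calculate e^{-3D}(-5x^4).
- 5 x^{4} + 60 x^{3} - 270 x^{2} + 540 x - 405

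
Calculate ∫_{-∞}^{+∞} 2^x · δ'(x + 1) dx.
- \frac{\log{\left(2 \right)}}{2}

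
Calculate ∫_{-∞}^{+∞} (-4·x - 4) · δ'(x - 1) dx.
4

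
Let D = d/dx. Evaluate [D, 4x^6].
24 x^{5}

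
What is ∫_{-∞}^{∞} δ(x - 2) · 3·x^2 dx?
12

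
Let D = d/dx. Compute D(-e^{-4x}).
4 e^{- 4 x}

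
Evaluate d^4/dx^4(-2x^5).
- 240 x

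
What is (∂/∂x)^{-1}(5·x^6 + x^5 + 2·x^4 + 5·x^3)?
\frac{5 x^{7}}{7} + \frac{x^{6}}{6} + \frac{2 x^{5}}{5} + \frac{5 x^{4}}{4}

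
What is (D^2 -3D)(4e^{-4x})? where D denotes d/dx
112 e^{- 4 x}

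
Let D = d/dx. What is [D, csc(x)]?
- \cot{\left(x \right)} \csc{\left(x \right)}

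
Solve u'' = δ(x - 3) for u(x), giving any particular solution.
\frac{|x - 3|}{2}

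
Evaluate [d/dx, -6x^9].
- 54 x^{8}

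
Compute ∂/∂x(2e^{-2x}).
- 4 e^{- 2 x}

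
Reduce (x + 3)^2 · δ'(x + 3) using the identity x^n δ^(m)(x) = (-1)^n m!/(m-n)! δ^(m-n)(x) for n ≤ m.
0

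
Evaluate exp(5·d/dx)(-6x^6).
- 6 x^{6} - 180 x^{5} - 2250 x^{4} - 15000 x^{3} - 56250 x^{2} - 112500 x - 93750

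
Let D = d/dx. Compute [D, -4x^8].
- 32 x^{7}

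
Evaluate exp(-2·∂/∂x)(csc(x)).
\csc{\left(x - 2 \right)}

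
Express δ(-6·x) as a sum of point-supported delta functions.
\frac{\delta(x)}{6}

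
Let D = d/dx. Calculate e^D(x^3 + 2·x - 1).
x^{3} + 3 x^{2} + 5 x + 2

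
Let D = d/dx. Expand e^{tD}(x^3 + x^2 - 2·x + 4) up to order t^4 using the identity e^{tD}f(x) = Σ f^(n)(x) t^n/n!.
t^{3} + t^{2} \left(3 x + 1\right) + t \left(3 x^{2} + 2 x - 2\right) + x^{3} + x^{2} - 2 x + 4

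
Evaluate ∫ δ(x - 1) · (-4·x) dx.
-4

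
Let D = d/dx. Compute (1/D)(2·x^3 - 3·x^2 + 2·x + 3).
\frac{x^{4}}{2} - x^{3} + x^{2} + 3 x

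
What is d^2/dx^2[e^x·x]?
\left(x + 2\right) e^{x}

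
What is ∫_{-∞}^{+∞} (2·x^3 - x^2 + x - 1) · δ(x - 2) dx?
13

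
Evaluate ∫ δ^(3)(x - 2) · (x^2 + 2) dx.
0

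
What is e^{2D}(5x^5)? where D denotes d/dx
5 x^{5} + 50 x^{4} + 200 x^{3} + 400 x^{2} + 400 x + 160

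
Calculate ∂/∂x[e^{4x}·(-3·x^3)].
x^{2} \left(- 12 x - 9\right) e^{4 x}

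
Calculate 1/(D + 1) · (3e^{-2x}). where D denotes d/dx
- 3 e^{- 2 x}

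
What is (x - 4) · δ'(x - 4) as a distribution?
-\delta(x - 4)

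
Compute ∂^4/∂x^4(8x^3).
0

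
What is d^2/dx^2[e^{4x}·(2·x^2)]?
\left(32 x^{2} + 32 x + 4\right) e^{4 x}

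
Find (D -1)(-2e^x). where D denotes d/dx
0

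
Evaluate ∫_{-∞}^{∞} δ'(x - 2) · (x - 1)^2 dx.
-2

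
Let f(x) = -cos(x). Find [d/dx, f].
\sin{\left(x \right)}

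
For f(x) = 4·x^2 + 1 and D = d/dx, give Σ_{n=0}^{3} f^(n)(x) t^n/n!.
4 t^{2} + 8 t x + 4 x^{2} + 1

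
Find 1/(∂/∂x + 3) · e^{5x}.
\frac{e^{5 x}}{8}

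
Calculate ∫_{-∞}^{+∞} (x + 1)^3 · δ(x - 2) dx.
27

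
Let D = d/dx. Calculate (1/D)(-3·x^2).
- x^{3}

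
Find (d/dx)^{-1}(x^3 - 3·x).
\frac{x^{4}}{4} - \frac{3 x^{2}}{2}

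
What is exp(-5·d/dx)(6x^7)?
6 x^{7} - 210 x^{6} + 3150 x^{5} - 26250 x^{4} + 131250 x^{3} - 393750 x^{2} + 656250 x - 468750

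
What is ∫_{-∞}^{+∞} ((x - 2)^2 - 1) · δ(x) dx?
3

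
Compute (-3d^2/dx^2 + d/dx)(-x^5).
5 x^{3} \left(12 - x\right)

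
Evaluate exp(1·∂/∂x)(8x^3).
8 x^{3} + 24 x^{2} + 24 x + 8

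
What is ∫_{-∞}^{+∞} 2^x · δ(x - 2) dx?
4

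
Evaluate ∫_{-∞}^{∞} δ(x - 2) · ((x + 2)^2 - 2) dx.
14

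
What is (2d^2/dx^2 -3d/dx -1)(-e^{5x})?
- 34 e^{5 x}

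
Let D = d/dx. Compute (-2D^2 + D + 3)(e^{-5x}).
- 52 e^{- 5 x}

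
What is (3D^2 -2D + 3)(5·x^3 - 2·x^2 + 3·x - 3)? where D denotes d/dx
15 x^{3} - 36 x^{2} + 107 x - 27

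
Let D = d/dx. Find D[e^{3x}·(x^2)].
x \left(3 x + 2\right) e^{3 x}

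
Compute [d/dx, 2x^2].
4 x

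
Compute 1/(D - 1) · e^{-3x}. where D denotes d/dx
- \frac{e^{- 3 x}}{4}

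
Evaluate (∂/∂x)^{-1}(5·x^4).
x^{5}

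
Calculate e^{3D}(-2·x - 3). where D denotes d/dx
- 2 x - 9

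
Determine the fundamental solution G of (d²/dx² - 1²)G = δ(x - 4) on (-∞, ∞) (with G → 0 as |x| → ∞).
-\frac{e^{-|x - 4|}}{2}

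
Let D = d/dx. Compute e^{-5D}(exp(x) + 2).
e^{x - 5} + 2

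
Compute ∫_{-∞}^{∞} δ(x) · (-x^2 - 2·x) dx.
0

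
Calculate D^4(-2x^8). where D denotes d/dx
- 3360 x^{4}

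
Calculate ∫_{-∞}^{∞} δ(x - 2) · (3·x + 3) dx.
9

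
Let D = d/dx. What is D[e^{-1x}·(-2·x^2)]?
2 x \left(x - 2\right) e^{- x}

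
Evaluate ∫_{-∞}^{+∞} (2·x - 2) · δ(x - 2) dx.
2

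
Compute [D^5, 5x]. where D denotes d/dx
25D^{4}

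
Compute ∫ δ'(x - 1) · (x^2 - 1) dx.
-2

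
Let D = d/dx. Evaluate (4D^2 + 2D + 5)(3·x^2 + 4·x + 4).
15 x^{2} + 32 x + 52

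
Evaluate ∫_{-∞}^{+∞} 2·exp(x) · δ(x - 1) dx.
2 e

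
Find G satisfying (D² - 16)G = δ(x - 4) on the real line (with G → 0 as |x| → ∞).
-\frac{e^{-4|x - 4|}}{8}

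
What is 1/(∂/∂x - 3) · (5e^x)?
- \frac{5 e^{x}}{2}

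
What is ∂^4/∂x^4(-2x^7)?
- 1680 x^{3}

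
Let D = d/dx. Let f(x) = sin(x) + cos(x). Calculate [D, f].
- \sin{\left(x \right)} + \cos{\left(x \right)}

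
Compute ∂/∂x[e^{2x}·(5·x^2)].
10 x \left(x + 1\right) e^{2 x}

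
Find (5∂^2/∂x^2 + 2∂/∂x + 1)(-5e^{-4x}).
- 365 e^{- 4 x}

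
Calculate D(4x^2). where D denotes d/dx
8 x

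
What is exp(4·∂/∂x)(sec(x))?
\sec{\left(x + 4 \right)}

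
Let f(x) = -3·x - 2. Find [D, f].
-3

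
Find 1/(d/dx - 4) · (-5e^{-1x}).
e^{- x}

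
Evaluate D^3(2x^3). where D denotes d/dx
12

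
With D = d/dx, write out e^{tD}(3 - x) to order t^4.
- t - x + 3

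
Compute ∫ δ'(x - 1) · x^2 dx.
-2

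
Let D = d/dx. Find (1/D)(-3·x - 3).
- \frac{3 x^{2}}{2} - 3 x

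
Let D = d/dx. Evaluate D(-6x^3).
- 18 x^{2}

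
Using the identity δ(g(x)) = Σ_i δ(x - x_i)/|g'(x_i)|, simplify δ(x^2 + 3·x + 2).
\frac{\delta(x + 2) + \delta(x + 1)}{1}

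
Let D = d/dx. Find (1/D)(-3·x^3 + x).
- \frac{3 x^{4}}{4} + \frac{x^{2}}{2}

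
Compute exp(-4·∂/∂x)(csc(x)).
\csc{\left(x - 4 \right)}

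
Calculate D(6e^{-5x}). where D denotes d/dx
- 30 e^{- 5 x}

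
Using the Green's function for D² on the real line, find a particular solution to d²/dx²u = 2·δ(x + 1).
|x + 1|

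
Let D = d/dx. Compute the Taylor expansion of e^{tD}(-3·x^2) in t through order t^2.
- 3 t^{2} - 6 t x - 3 x^{2}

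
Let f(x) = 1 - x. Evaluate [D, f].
-1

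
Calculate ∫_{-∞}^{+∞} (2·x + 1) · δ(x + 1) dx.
-1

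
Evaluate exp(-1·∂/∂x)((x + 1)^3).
x^{3}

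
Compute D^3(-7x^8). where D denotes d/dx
- 2352 x^{5}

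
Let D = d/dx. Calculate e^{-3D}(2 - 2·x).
8 - 2 x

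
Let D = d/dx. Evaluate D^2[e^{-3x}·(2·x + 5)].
3 \left(6 x + 11\right) e^{- 3 x}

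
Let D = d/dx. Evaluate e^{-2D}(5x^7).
5 x^{7} - 70 x^{6} + 420 x^{5} - 1400 x^{4} + 2800 x^{3} - 3360 x^{2} + 2240 x - 640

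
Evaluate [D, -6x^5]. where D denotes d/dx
- 30 x^{4}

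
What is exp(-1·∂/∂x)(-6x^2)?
- 6 x^{2} + 12 x - 6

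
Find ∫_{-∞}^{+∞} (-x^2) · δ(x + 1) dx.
-1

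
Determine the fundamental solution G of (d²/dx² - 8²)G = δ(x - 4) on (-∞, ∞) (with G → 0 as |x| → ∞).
-\frac{e^{-8|x - 4|}}{16}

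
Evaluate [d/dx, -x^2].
- 2 x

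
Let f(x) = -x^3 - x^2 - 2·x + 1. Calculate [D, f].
- 3 x^{2} - 2 x - 2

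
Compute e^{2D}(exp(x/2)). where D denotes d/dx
e^{\frac{x}{2} + 1}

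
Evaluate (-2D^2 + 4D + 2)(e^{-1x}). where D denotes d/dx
- 4 e^{- x}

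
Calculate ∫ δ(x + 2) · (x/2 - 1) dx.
-2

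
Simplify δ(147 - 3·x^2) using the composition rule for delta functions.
\frac{\delta(x - 7) + \delta(x + 7)}{42}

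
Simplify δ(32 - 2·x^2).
\frac{\delta(x - 4) + \delta(x + 4)}{16}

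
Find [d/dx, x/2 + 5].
\frac{1}{2}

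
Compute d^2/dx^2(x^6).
30 x^{4}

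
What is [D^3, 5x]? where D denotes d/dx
15D^{2}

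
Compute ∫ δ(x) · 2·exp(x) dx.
2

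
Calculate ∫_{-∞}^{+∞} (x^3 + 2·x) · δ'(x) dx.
-2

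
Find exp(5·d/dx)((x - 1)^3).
x^{3} + 12 x^{2} + 48 x + 64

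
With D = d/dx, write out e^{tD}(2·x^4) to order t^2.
2 x^{2} \left(6 t^{2} + 4 t x + x^{2}\right)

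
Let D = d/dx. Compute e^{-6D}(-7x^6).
- 7 x^{6} + 252 x^{5} - 3780 x^{4} + 30240 x^{3} - 136080 x^{2} + 326592 x - 326592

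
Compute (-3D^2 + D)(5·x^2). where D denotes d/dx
10 x - 30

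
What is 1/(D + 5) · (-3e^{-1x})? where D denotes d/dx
- \frac{3 e^{- x}}{4}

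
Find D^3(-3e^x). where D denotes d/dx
- 3 e^{x}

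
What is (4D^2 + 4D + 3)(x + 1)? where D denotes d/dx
3 x + 7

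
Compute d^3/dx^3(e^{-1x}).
- e^{- x}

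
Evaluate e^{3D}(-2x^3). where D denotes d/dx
- 2 x^{3} - 18 x^{2} - 54 x - 54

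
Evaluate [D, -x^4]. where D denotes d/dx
- 4 x^{3}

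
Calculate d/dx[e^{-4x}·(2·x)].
2 \left(1 - 4 x\right) e^{- 4 x}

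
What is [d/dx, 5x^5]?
25 x^{4}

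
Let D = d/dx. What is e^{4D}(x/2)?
\frac{x}{2} + 2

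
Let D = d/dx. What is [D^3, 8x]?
24D^{2}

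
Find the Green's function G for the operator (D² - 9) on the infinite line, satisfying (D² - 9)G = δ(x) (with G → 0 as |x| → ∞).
-\frac{e^{-3|x|}}{6}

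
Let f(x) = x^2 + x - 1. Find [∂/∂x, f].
2 x + 1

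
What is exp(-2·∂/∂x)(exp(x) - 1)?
e^{x - 2} - 1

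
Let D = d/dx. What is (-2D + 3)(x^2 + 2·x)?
3 x^{2} + 2 x - 4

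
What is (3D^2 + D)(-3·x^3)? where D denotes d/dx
9 x \left(- x - 6\right)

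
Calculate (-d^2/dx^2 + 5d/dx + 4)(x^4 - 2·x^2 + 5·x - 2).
4 x^{4} + 20 x^{3} - 20 x^{2} + 21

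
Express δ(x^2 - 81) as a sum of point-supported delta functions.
\frac{\delta(x - 9) + \delta(x + 9)}{18}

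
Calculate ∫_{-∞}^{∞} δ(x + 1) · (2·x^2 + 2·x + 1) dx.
1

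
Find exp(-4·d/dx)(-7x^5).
- 7 x^{5} + 140 x^{4} - 1120 x^{3} + 4480 x^{2} - 8960 x + 7168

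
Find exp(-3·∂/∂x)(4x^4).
4 x^{4} - 48 x^{3} + 216 x^{2} - 432 x + 324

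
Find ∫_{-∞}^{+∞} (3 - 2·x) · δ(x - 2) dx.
-1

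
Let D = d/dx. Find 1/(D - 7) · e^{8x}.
e^{8 x}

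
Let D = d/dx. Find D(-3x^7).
- 21 x^{6}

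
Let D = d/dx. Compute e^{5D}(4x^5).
4 x^{5} + 100 x^{4} + 1000 x^{3} + 5000 x^{2} + 12500 x + 12500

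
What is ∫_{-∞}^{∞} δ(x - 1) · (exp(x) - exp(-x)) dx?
2 \sinh{\left(1 \right)}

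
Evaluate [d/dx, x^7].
7 x^{6}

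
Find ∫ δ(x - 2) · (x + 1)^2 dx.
9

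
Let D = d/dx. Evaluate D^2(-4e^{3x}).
- 36 e^{3 x}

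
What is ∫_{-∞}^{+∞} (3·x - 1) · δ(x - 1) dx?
2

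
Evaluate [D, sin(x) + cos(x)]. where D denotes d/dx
- \sin{\left(x \right)} + \cos{\left(x \right)}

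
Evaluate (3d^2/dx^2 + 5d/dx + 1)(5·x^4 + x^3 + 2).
5 x^{4} + 101 x^{3} + 195 x^{2} + 18 x + 2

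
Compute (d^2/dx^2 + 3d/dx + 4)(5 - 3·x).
11 - 12 x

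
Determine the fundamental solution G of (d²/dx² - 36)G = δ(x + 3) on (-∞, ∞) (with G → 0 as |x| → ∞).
-\frac{e^{-6|x + 3|}}{12}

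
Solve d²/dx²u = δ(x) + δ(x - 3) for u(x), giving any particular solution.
\frac{|x|}{2} + \frac{|x - 3|}{2}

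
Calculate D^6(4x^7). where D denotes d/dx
20160 x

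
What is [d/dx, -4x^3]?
- 12 x^{2}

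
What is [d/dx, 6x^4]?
24 x^{3}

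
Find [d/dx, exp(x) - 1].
e^{x}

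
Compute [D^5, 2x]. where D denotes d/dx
10D^{4}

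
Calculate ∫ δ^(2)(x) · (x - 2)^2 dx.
2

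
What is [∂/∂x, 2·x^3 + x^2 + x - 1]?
6 x^{2} + 2 x + 1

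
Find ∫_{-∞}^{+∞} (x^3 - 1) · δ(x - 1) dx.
0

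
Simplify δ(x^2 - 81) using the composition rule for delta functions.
\frac{\delta(x - 9) + \delta(x + 9)}{18}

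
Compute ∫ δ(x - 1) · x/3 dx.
\frac{1}{3}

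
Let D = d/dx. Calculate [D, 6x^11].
66 x^{10}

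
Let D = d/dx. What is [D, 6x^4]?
24 x^{3}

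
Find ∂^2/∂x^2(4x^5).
80 x^{3}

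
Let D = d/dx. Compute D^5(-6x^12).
- 570240 x^{7}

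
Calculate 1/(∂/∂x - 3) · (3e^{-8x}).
- \frac{3 e^{- 8 x}}{11}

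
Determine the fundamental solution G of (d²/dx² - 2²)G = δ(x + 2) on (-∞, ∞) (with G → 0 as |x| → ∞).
-\frac{e^{-2|x + 2|}}{4}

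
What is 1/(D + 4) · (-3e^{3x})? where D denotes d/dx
- \frac{3 e^{3 x}}{7}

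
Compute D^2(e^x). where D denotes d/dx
e^{x}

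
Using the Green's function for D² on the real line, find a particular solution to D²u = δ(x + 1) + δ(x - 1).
\frac{|x + 1|}{2} + \frac{|x - 1|}{2}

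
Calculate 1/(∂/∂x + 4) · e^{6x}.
\frac{e^{6 x}}{10}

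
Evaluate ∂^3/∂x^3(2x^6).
240 x^{3}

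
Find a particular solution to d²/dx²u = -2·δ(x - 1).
-|x - 1|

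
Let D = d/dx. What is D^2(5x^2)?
10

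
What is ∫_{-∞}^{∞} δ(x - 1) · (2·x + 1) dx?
3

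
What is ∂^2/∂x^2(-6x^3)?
- 36 x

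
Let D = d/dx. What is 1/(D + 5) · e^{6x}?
\frac{e^{6 x}}{11}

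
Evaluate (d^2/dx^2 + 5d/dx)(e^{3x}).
24 e^{3 x}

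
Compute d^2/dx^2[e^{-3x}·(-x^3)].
3 x \left(- 3 x^{2} + 6 x - 2\right) e^{- 3 x}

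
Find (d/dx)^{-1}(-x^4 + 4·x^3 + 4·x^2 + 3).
- \frac{x^{5}}{5} + x^{4} + \frac{4 x^{3}}{3} + 3 x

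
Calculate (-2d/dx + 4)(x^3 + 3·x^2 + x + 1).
4 x^{3} + 6 x^{2} - 8 x + 2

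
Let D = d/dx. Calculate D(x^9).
9 x^{8}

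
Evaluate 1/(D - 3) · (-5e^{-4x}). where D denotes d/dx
\frac{5 e^{- 4 x}}{7}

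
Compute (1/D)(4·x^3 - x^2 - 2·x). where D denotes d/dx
x^{4} - \frac{x^{3}}{3} - x^{2}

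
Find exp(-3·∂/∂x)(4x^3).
4 x^{3} - 36 x^{2} + 108 x - 108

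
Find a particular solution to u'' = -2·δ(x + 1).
-|x + 1|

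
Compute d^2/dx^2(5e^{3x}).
45 e^{3 x}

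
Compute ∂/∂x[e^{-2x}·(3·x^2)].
6 x \left(1 - x\right) e^{- 2 x}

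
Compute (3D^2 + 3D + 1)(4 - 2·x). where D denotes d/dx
- 2 x - 2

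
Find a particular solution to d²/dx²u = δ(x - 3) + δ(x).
\frac{|x - 3|}{2} + \frac{|x|}{2}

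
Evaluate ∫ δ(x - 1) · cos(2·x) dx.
\cos{\left(2 \right)}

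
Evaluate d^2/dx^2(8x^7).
336 x^{5}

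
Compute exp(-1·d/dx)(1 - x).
2 - x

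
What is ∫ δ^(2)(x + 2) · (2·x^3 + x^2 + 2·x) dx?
-22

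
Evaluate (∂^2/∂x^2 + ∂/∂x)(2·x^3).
6 x \left(x + 2\right)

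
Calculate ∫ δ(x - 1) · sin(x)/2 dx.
\frac{\sin{\left(1 \right)}}{2}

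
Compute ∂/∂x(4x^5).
20 x^{4}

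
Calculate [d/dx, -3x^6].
- 18 x^{5}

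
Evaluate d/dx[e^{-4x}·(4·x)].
4 \left(1 - 4 x\right) e^{- 4 x}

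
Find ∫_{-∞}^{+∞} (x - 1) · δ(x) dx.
-1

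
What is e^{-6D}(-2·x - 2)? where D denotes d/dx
10 - 2 x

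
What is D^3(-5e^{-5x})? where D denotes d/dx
625 e^{- 5 x}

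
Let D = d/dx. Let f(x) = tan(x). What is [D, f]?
\frac{1}{\cos^{2}{\left(x \right)}}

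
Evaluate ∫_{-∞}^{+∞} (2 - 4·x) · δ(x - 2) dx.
-6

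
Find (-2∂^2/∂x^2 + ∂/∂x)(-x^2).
4 - 2 x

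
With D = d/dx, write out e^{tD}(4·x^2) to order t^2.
4 t^{2} + 8 t x + 4 x^{2}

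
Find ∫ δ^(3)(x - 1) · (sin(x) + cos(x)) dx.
- \sin{\left(1 \right)} + \cos{\left(1 \right)}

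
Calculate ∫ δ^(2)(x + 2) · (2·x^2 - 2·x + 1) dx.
4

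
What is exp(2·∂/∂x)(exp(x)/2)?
\frac{e^{x + 2}}{2}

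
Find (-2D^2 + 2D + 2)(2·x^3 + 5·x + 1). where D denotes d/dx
4 x^{3} + 12 x^{2} - 14 x + 12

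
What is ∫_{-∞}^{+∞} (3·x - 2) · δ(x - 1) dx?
1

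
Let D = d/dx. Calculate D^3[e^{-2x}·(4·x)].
16 \left(3 - 2 x\right) e^{- 2 x}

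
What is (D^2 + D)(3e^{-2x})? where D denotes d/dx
6 e^{- 2 x}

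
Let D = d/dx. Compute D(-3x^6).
- 18 x^{5}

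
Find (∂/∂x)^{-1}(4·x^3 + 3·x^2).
x^{4} + x^{3}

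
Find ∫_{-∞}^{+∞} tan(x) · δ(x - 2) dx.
\tan{\left(2 \right)}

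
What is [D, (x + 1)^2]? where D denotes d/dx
2 x + 2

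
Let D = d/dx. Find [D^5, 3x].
15D^{4}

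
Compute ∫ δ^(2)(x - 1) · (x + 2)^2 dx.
2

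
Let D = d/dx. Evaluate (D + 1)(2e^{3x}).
8 e^{3 x}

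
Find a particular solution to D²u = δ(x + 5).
\frac{|x + 5|}{2}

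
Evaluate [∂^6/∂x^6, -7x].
-42\frac{d^{5}}{dx^{5}}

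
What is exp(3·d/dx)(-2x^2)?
- 2 x^{2} - 12 x - 18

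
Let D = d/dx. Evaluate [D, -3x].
-3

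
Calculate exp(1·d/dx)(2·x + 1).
2 x + 3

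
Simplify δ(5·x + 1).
\frac{\delta(x + 1/5)}{5}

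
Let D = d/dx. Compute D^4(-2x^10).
- 10080 x^{6}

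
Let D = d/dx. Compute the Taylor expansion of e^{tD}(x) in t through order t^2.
t + x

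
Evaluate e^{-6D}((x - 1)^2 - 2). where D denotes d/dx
x^{2} - 14 x + 47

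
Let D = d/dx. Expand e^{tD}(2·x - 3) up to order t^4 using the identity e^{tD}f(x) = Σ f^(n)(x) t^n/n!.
2 t + 2 x - 3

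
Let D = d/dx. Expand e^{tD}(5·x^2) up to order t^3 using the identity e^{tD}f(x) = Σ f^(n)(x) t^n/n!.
5 t^{2} + 10 t x + 5 x^{2}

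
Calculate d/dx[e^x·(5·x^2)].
5 x \left(x + 2\right) e^{x}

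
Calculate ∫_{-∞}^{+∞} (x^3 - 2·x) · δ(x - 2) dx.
4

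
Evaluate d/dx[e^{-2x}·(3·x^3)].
x^{2} \left(9 - 6 x\right) e^{- 2 x}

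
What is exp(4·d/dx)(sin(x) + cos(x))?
\sqrt{2} \sin{\left(x + \frac{\pi}{4} + 4 \right)}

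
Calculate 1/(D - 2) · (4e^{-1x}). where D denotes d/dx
- \frac{4 e^{- x}}{3}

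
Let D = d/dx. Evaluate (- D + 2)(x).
2 x - 1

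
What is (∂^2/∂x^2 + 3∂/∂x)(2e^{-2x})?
- 4 e^{- 2 x}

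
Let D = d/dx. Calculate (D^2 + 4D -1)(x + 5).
- x - 1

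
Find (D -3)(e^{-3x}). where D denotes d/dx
- 6 e^{- 3 x}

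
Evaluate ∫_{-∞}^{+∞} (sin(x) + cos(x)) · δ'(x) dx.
-1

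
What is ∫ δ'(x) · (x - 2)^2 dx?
4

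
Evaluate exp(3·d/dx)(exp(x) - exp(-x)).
2 \sinh{\left(x + 3 \right)}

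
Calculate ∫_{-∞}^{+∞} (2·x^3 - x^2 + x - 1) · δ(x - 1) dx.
1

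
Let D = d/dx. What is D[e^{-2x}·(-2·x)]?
2 \left(2 x - 1\right) e^{- 2 x}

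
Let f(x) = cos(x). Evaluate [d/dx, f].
- \sin{\left(x \right)}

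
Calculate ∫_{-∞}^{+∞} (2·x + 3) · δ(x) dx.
3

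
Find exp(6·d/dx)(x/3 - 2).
\frac{x}{3}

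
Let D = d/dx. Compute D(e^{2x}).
2 e^{2 x}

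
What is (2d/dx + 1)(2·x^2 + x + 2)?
2 x^{2} + 9 x + 4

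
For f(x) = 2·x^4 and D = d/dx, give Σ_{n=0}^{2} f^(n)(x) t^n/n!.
2 x^{2} \left(6 t^{2} + 4 t x + x^{2}\right)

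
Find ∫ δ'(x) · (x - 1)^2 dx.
2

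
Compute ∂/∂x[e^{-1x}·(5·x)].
5 \left(1 - x\right) e^{- x}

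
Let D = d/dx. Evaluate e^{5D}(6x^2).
6 x^{2} + 60 x + 150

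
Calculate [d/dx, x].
1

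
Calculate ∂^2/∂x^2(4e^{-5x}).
100 e^{- 5 x}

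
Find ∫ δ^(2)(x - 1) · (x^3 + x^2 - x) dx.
8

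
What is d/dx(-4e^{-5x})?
20 e^{- 5 x}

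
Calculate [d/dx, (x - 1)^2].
2 x - 2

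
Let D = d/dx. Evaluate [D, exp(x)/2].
\frac{e^{x}}{2}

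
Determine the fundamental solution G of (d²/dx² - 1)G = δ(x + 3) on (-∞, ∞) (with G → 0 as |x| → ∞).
-\frac{e^{-|x + 3|}}{2}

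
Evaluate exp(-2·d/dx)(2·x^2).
2 x^{2} - 8 x + 8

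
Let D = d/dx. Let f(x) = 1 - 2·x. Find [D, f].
-2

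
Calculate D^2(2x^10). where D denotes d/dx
180 x^{8}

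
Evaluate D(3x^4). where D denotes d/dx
12 x^{3}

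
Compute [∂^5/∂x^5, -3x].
-15\frac{d^{4}}{dx^{4}}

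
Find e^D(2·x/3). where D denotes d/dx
\frac{2 x}{3} + \frac{2}{3}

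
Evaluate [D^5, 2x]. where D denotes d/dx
10D^{4}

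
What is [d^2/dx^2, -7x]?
-14\frac{d}{dx}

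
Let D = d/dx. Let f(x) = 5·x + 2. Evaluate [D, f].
5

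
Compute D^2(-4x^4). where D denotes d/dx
- 48 x^{2}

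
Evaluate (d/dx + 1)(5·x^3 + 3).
5 x^{3} + 15 x^{2} + 3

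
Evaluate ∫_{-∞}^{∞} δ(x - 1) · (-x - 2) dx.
-3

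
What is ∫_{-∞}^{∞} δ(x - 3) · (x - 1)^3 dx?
8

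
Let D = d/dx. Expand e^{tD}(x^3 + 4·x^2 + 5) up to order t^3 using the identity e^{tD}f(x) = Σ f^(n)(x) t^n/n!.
t^{3} + t^{2} \left(3 x + 4\right) + t x \left(3 x + 8\right) + x^{3} + 4 x^{2} + 5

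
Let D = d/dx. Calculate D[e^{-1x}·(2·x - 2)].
2 \left(2 - x\right) e^{- x}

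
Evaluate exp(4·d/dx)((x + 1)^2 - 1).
x^{2} + 10 x + 24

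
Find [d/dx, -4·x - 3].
-4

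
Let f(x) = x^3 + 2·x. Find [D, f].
3 x^{2} + 2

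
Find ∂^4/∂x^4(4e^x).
4 e^{x}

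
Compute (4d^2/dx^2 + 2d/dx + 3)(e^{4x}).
75 e^{4 x}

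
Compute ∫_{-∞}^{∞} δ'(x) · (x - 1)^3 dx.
-3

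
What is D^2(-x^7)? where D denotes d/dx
- 42 x^{5}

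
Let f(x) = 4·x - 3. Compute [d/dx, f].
4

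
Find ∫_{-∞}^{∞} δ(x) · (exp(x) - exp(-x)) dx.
0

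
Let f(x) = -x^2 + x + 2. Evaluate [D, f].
1 - 2 x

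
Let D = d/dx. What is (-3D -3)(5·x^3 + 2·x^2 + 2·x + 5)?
- 15 x^{3} - 51 x^{2} - 18 x - 21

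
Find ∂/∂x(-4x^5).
- 20 x^{4}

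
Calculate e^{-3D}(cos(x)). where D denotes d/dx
\cos{\left(x - 3 \right)}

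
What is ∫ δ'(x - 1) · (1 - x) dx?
1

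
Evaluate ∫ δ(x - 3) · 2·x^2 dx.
18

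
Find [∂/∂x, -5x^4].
- 20 x^{3}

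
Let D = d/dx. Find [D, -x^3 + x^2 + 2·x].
- 3 x^{2} + 2 x + 2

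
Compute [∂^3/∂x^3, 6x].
18\frac{d^{2}}{dx^{2}}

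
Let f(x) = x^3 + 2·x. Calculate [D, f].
3 x^{2} + 2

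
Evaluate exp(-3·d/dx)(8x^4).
8 x^{4} - 96 x^{3} + 432 x^{2} - 864 x + 648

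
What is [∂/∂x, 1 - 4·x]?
-4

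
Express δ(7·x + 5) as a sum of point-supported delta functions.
\frac{\delta(x + 5/7)}{7}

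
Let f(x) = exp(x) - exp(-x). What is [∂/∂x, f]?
2 \cosh{\left(x \right)}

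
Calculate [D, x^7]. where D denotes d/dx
7 x^{6}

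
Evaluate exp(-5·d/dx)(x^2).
x^{2} - 10 x + 25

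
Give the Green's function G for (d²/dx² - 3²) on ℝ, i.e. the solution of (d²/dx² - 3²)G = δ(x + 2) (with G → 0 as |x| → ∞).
-\frac{e^{-3|x + 2|}}{6}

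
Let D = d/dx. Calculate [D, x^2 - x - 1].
2 x - 1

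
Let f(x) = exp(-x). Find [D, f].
- e^{- x}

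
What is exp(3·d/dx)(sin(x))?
\sin{\left(x + 3 \right)}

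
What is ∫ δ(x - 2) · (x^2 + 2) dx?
6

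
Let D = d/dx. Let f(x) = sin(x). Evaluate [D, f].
\cos{\left(x \right)}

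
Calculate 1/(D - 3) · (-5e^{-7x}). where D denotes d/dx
\frac{e^{- 7 x}}{2}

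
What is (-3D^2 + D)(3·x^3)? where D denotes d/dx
9 x \left(x - 6\right)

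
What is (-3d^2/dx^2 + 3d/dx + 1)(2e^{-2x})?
- 34 e^{- 2 x}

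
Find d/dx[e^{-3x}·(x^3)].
3 x^{2} \left(1 - x\right) e^{- 3 x}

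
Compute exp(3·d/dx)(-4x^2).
- 4 x^{2} - 24 x - 36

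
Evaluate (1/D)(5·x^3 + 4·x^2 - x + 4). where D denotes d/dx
\frac{5 x^{4}}{4} + \frac{4 x^{3}}{3} - \frac{x^{2}}{2} + 4 x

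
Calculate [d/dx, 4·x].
4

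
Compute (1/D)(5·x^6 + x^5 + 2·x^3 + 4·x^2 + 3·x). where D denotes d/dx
\frac{5 x^{7}}{7} + \frac{x^{6}}{6} + \frac{x^{4}}{2} + \frac{4 x^{3}}{3} + \frac{3 x^{2}}{2}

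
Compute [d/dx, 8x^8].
64 x^{7}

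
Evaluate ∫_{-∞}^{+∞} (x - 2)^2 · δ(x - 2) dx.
0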